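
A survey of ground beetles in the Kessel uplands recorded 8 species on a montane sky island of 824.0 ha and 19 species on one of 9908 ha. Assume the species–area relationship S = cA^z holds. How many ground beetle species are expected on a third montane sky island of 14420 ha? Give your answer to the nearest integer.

z = ln(19/8) / ln(9908/824) = 0.8650 / 2.4869 = 0.3478
c = 8 / 824^0.3478 = 8 / 10.33 = 0.7742
S₃ = 0.7742 × 14420^0.3478 = 0.7742 × 27.96 ≈ 21.65

22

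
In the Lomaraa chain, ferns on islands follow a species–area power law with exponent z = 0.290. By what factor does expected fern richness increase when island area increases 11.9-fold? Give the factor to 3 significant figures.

S₂/S₁ = (A₂/A₁)^z = 11.9^0.29
ln(S₂/S₁) = 0.29 × ln 11.9 = 0.29 × 2.4765 = 0.7182
S₂/S₁ = e^0.7182 ≈ 2.051

2.05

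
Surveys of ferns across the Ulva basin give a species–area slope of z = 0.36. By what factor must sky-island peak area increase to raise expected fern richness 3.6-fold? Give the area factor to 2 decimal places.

(A₂/A₁)^0.36 = 3.6, so A₂/A₁ = 3.6^(1/0.36) = 3.6^2.778
ln(A₂/A₁) = ln 3.6 / 0.36 = 1.2809 / 0.36 = 3.5581
A₂/A₁ = e^3.5581 ≈ 35.1

35.10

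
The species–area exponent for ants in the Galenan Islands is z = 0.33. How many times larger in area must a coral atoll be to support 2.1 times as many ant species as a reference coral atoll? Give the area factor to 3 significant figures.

(A₂/A₁)^0.33 = 2.1, so A₂/A₁ = 2.1^(1/0.33) = 2.1^3.03
ln(A₂/A₁) = ln 2.1 / 0.33 = 0.7419 / 0.33 = 2.2483
A₂/A₁ = e^2.2483 ≈ 9.472

9.47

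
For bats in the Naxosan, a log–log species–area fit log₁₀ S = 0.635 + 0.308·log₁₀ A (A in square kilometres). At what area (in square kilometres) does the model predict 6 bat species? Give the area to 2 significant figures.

6 = 4.315 × A^0.308  ⇒  A^0.308 = 6/4.315 = 1.39
ln A = ln(1.39) / 0.308 = 0.3296 / 0.308 = 1.0702
A = e^1.0702 ≈ 2.916 square kilometres

2.9 square kilometres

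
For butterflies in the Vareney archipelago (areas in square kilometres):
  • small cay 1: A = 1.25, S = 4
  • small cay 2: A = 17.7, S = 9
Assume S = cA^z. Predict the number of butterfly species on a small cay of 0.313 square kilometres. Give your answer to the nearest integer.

3

z = ln(9/4) / ln(17.7/1.25) = 0.8109 / 2.6504 = 0.3060
c = 4 / 1.25^0.3060 = 4 / 1.071 = 3.736
S₃ = 3.736 × 0.313^0.3060 = 3.736 × 0.7009 ≈ 2.619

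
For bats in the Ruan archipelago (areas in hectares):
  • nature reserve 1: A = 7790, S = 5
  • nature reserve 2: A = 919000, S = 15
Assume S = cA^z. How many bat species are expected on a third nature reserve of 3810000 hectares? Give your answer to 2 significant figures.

21

z = ln(15/5) / ln(919000/7790) = 1.0986 / 4.7704 = 0.2303
c = 5 / 7790^0.2303 = 5 / 7.874 = 0.635
S₃ = 0.635 × 3810000^0.2303 = 0.635 × 32.78 ≈ 20.81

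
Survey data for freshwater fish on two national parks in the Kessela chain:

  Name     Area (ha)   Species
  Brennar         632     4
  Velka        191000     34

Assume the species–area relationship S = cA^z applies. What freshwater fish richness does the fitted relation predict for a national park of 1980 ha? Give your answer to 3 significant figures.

z = ln(34/4) / ln(191000/632) = 2.1401 / 5.7111 = 0.3747
c = 4 / 632^0.3747 = 4 / 11.21 = 0.3569
S₃ = 0.3569 × 1980^0.3747 = 0.3569 × 17.19 ≈ 6.136

6.14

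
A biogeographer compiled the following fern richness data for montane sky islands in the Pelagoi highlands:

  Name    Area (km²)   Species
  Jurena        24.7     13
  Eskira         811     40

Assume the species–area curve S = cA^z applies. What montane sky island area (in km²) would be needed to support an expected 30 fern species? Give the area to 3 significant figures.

332 km²

z = ln(40/13) / ln(811/24.7) = 1.1239 / 3.4915 = 0.3219
c = 13 / 24.7^0.3219 = 13 / 2.808 = 4.63
A = (30/4.63)^(1/0.3219) ⇒ ln A = ln(6.479)/0.3219 = 5.8046
A = e^5.8046 ≈ 331.8 km²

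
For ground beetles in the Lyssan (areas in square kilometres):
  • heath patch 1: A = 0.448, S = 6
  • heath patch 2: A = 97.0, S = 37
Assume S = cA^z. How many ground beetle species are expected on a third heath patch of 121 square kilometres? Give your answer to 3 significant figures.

z = ln(37/6) / ln(97/0.448) = 1.8192 / 5.3777 = 0.3383
c = 6 / 0.448^0.3383 = 6 / 0.7621 = 7.873
S₃ = 7.873 × 121^0.3383 = 7.873 × 5.065 ≈ 39.87

39.9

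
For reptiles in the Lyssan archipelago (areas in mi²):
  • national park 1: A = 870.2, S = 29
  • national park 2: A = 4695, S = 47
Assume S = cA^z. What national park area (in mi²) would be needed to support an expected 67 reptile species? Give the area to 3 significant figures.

z = ln(47/29) / ln(4695/870.2) = 0.4829 / 1.6855 = 0.2865
c = 29 / 870.2^0.2865 = 29 / 6.952 = 4.171
A = (67/4.171)^(1/0.2865) ⇒ ln A = ln(16.06)/0.2865 = 9.6919
A = e^9.6919 ≈ 16186 mi²

16200 mi²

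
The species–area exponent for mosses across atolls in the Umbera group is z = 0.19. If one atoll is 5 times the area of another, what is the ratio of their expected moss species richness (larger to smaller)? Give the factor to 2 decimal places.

1.36

S₂/S₁ = (A₂/A₁)^z = 5^0.19
ln(S₂/S₁) = 0.19 × ln 5 = 0.19 × 1.6094 = 0.3058
S₂/S₁ = e^0.3058 ≈ 1.358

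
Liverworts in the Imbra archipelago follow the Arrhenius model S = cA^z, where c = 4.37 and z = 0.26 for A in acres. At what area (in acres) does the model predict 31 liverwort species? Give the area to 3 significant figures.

1870 acres

31 = 4.37 × A^0.26  ⇒  A^0.26 = 31/4.37 = 7.094
ln A = ln(7.094) / 0.26 = 1.9592 / 0.26 = 7.5355
A = e^7.5355 ≈ 1873 acres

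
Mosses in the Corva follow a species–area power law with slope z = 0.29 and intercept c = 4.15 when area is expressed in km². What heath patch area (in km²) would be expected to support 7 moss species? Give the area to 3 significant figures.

6.07 km²

7 = 4.15 × A^0.29  ⇒  A^0.29 = 7/4.15 = 1.687
ln A = ln(1.687) / 0.29 = 0.5228 / 0.29 = 1.8028
A = e^1.8028 ≈ 6.066 km²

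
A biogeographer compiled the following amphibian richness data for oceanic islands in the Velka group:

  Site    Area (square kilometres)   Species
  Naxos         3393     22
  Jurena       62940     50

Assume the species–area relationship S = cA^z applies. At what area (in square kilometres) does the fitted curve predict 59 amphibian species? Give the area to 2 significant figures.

110000 square kilometres

z = ln(50/22) / ln(62940/3393) = 0.8210 / 2.9205 = 0.2811
c = 22 / 3393^0.2811 = 22 / 9.829 = 2.238
A = (59/2.238)^(1/0.2811) ⇒ ln A = ln(26.36)/0.2811 = 11.6387
A = e^11.6387 ≈ 113405 square kilometres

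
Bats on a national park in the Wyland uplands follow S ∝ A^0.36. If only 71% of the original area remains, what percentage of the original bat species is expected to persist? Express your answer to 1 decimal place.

88.4%

S_new/S_old = (A_new/A_old)^z = 0.71^0.36
= exp(0.36 × ln 0.71) = exp(0.36 × -0.3425) = exp(-0.1233) ≈ 0.884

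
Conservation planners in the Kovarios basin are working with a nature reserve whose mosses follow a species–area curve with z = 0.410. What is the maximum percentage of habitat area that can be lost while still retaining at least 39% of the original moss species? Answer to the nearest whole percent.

Need (A_new/A_old)^0.41 = 0.39, so A_new/A_old = 0.39^(1/0.41) = 0.39^2.439
ln(A_new/A_old) = ln 0.39 / 0.41 = -0.9416 / 0.41 = -2.2966
A_new/A_old = e^-2.2966 ≈ 0.1006
Fraction that can be lost = 1 − 0.1006 = 0.8994

90%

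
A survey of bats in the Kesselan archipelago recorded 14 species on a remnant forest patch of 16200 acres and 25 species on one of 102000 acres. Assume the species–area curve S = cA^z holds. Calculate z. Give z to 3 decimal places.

0.315

Taking logs: ln S = ln c + z ln A, so z = (ln S₂ − ln S₁)/(ln A₂ − ln A₁).
z = ln(25/14) / ln(102000/16200) = ln(1.786) / ln(6.296) = 0.5798 / 1.8400 = 0.3151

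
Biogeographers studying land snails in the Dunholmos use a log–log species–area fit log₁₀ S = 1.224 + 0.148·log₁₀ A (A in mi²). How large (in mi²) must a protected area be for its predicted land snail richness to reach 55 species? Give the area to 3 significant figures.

3080 mi²

55 = 16.75 × A^0.148  ⇒  A^0.148 = 55/16.75 = 3.284
ln A = ln(3.284) / 0.148 = 1.1890 / 0.148 = 8.0336
A = e^8.0336 ≈ 3083 mi²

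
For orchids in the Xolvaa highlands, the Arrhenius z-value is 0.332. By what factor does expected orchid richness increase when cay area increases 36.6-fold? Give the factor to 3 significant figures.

S₂/S₁ = (A₂/A₁)^z = 36.6^0.332
ln(S₂/S₁) = 0.332 × ln 36.6 = 0.332 × 3.6000 = 1.1952
S₂/S₁ = e^1.1952 ≈ 3.304

3.30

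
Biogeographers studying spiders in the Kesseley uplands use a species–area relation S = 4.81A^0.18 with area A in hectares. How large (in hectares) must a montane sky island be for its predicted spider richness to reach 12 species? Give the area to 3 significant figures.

12 = 4.81 × A^0.18  ⇒  A^0.18 = 12/4.81 = 2.495
ln A = ln(2.495) / 0.18 = 0.9142 / 0.18 = 5.0789
A = e^5.0789 ≈ 160.6 hectares

161 hectares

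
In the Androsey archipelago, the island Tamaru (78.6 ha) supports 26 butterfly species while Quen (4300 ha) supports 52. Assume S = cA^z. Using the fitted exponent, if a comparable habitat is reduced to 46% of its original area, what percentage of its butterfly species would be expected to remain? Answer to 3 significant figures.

z = ln(52/26) / ln(4300/78.6) = 0.6931 / 4.0020 = 0.1732
S_new/S_old = (A_new/A_old)^z = 0.46^0.1732 = exp(0.1732 × -0.7765) = 0.8742

87.4%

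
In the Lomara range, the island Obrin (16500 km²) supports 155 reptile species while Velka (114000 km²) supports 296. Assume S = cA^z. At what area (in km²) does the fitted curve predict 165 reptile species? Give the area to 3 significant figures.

z = ln(296/155) / ln(114000/16500) = 0.6469 / 1.9328 = 0.3347
c = 155 / 16500^0.3347 = 155 / 25.8 = 6.008
A = (165/6.008)^(1/0.3347) ⇒ ln A = ln(27.46)/0.3347 = 9.8979
A = e^9.8979 ≈ 19889 km²

19900 km²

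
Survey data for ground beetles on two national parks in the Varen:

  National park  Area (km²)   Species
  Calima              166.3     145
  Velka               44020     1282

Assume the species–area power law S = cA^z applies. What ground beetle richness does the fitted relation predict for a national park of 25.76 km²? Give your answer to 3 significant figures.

70.0

z = ln(1282/145) / ln(44020/166.3) = 2.1794 / 5.5786 = 0.3907
c = 145 / 166.3^0.3907 = 145 / 7.373 = 19.67
S₃ = 19.67 × 25.76^0.3907 = 19.67 × 3.558 ≈ 69.97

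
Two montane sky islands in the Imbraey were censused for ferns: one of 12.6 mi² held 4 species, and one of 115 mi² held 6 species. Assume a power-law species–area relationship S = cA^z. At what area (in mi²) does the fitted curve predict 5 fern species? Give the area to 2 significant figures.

z = ln(6/4) / ln(115/12.6) = 0.4055 / 2.2112 = 0.1834
c = 4 / 12.6^0.1834 = 4 / 1.591 = 2.514
A = (5/2.514)^(1/0.1834) ⇒ ln A = ln(1.989)/0.1834 = 3.7506
A = e^3.7506 ≈ 42.55 mi²

43 mi²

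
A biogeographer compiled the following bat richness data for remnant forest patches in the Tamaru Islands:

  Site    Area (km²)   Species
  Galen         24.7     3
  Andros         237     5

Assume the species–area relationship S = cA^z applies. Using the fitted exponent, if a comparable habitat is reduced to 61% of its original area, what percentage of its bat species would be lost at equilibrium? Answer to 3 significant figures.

z = ln(5/3) / ln(237/24.7) = 0.5108 / 2.2613 = 0.2259
S_new/S_old = (A_new/A_old)^z = 0.61^0.2259 = exp(0.2259 × -0.4943) = 0.8943
Fraction lost = 1 − 0.8943 = 0.1057

10.6%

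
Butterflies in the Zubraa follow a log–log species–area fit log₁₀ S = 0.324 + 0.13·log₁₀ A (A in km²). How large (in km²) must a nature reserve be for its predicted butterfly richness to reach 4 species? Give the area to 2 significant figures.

140 km²

4 = 2.109 × A^0.13  ⇒  A^0.13 = 4/2.109 = 1.897
ln A = ln(1.897) / 0.13 = 0.6403 / 0.13 = 4.9251
A = e^4.9251 ≈ 137.7 km²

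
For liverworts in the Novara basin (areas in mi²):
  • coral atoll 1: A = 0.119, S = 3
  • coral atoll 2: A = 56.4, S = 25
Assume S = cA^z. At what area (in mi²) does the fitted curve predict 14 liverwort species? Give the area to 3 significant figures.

z = ln(25/3) / ln(56.4/0.119) = 2.1203 / 6.1611 = 0.3441
c = 3 / 0.119^0.3441 = 3 / 0.4807 = 6.241
A = (14/6.241)^(1/0.3441) ⇒ ln A = ln(2.243)/0.3441 = 2.3476
A = e^2.3476 ≈ 10.46 mi²

10.5 mi²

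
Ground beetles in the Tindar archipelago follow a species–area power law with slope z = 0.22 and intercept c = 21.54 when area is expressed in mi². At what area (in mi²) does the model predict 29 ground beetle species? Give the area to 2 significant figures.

29 = 21.54 × A^0.22  ⇒  A^0.22 = 29/21.54 = 1.346
ln A = ln(1.346) / 0.22 = 0.2974 / 0.22 = 1.3517
A = e^1.3517 ≈ 3.864 mi²

3.9 mi²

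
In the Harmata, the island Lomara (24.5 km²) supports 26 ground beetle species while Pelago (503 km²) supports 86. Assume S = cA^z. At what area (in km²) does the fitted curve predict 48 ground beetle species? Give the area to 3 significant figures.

115 km²

z = ln(86/26) / ln(503/24.5) = 1.1963 / 3.0219 = 0.3959
c = 26 / 24.5^0.3959 = 26 / 3.547 = 7.329
A = (48/7.329)^(1/0.3959) ⇒ ln A = ln(6.549)/0.3959 = 4.7475
A = e^4.7475 ≈ 115.3 km²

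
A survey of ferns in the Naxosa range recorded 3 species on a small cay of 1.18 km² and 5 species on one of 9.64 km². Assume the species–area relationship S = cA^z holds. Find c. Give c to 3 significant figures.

2.88

z = ln(S₂/S₁) / ln(A₂/A₁) = ln(5/3) / ln(9.64/1.18) = 0.5108 / 2.1004 = 0.2432
c = S₁ / A₁^z = 3 / 1.18^0.2432 = 3 / 1.041 = 2.882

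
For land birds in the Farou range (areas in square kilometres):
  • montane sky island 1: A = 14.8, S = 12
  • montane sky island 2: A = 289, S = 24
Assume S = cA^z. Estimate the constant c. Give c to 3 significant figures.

z = ln(S₂/S₁) / ln(A₂/A₁) = ln(24/12) / ln(289/14.8) = 0.6931 / 2.9718 = 0.2332
c = S₁ / A₁^z = 12 / 14.8^0.2332 = 12 / 1.875 = 6.401

6.40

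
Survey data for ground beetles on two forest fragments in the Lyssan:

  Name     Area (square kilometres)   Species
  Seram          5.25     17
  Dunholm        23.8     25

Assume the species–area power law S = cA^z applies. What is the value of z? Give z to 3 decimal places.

Taking logs: ln S = ln c + z ln A, so z = (ln S₂ − ln S₁)/(ln A₂ − ln A₁).
z = ln(25/17) / ln(23.8/5.25) = ln(1.471) / ln(4.533) = 0.3857 / 1.5115 = 0.2552

0.255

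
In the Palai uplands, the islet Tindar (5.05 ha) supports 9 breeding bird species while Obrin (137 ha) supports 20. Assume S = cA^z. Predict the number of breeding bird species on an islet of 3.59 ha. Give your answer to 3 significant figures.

z = ln(20/9) / ln(137/5.05) = 0.7985 / 3.3006 = 0.2419
c = 9 / 5.05^0.2419 = 9 / 1.48 = 6.083
S₃ = 6.083 × 3.59^0.2419 = 6.083 × 1.362 ≈ 8.287

8.29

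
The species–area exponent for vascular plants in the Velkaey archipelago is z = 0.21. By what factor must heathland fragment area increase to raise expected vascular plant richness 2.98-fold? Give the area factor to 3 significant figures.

181

(A₂/A₁)^0.21 = 2.98, so A₂/A₁ = 2.98^(1/0.21) = 2.98^4.762
ln(A₂/A₁) = ln 2.98 / 0.21 = 1.0919 / 0.21 = 5.1996
A₂/A₁ = e^5.1996 ≈ 181.2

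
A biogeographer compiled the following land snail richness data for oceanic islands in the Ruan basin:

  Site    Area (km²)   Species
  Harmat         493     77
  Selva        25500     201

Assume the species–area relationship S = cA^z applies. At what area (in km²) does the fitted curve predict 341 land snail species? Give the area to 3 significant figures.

z = ln(201/77) / ln(25500/493) = 0.9595 / 3.9459 = 0.2432
c = 77 / 493^0.2432 = 77 / 4.516 = 17.05
A = (341/17.05)^(1/0.2432) ⇒ ln A = ln(20)/0.2432 = 12.3202
A = e^12.3202 ≈ 224179 km²

224000 km²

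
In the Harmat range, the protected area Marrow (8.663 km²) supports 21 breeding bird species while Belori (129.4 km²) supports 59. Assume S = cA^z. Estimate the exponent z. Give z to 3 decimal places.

0.382

Taking logs: ln S = ln c + z ln A, so z = (ln S₂ − ln S₁)/(ln A₂ − ln A₁).
z = ln(59/21) / ln(129.4/8.663) = ln(2.81) / ln(14.94) = 1.0330 / 2.7038 = 0.3821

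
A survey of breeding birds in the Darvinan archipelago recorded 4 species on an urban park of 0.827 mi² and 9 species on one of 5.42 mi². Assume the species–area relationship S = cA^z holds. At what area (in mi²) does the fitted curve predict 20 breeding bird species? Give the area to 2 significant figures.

z = ln(9/4) / ln(5.42/0.827) = 0.8109 / 1.8800 = 0.4313
c = 4 / 0.827^0.4313 = 4 / 0.9213 = 4.342
A = (20/4.342)^(1/0.4313) ⇒ ln A = ln(4.607)/0.4313 = 3.5413
A = e^3.5413 ≈ 34.51 mi²

35 mi²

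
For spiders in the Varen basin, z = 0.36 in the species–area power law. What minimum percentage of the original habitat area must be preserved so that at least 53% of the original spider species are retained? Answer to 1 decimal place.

17.1%

Need (A_new/A_old)^0.36 = 0.53, so A_new/A_old = 0.53^(1/0.36) = 0.53^2.778
ln(A_new/A_old) = ln 0.53 / 0.36 = -0.6349 / 0.36 = -1.7636
A_new/A_old = e^-1.7636 ≈ 0.1714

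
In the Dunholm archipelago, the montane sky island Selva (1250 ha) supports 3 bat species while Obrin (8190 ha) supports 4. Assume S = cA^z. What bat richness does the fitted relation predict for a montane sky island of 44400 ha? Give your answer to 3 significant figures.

5.18

z = ln(4/3) / ln(8190/1250) = 0.2877 / 1.8798 = 0.1530
c = 3 / 1250^0.1530 = 3 / 2.978 = 1.007
S₃ = 1.007 × 44400^0.1530 = 1.007 × 5.143 ≈ 5.181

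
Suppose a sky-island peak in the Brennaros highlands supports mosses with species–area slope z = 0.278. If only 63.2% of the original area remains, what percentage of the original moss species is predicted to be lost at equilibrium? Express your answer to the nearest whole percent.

12%

S_new/S_old = (A_new/A_old)^z = 0.632^0.278
= exp(0.278 × ln 0.632) = exp(0.278 × -0.4589) = exp(-0.1276) ≈ 0.8802
Fraction lost = 1 − 0.8802 = 0.1198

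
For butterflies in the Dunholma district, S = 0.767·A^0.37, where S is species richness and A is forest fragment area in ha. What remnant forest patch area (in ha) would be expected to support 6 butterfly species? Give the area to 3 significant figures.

260 ha

6 = 0.767 × A^0.37  ⇒  A^0.37 = 6/0.767 = 7.823
ln A = ln(7.823) / 0.37 = 2.0570 / 0.37 = 5.5595
A = e^5.5595 ≈ 259.7 ha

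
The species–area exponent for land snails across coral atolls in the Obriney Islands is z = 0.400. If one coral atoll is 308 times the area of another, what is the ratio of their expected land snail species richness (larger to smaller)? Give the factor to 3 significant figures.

S₂/S₁ = (A₂/A₁)^z = 308^0.4
ln(S₂/S₁) = 0.4 × ln 308 = 0.4 × 5.7301 = 2.2920
S₂/S₁ = e^2.2920 ≈ 9.895

9.90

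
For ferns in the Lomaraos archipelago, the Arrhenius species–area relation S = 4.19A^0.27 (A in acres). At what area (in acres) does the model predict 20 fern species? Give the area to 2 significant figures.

330 acres

20 = 4.19 × A^0.27  ⇒  A^0.27 = 20/4.19 = 4.773
ln A = ln(4.773) / 0.27 = 1.5630 / 0.27 = 5.7890
A = e^5.7890 ≈ 326.7 acres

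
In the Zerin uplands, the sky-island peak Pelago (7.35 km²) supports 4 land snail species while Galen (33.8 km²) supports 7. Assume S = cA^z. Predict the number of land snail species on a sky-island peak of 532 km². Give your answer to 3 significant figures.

19.2

z = ln(7/4) / ln(33.8/7.35) = 0.5596 / 1.5258 = 0.3668
c = 4 / 7.35^0.3668 = 4 / 2.078 = 1.925
S₃ = 1.925 × 532^0.3668 = 1.925 × 9.996 ≈ 19.24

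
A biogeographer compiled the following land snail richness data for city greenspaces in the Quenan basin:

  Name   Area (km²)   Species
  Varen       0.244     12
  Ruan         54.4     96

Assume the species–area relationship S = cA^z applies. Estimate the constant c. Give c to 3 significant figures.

20.6

z = ln(S₂/S₁) / ln(A₂/A₁) = ln(96/12) / ln(54.4/0.244) = 2.0794 / 5.4070 = 0.3846
c = S₁ / A₁^z = 12 / 0.244^0.3846 = 12 / 0.5813 = 20.64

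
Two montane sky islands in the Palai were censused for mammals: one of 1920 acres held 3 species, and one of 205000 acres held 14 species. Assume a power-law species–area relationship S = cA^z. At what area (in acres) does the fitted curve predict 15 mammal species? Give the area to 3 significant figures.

253000 acres

z = ln(14/3) / ln(205000/1920) = 1.5404 / 4.6707 = 0.3298
c = 3 / 1920^0.3298 = 3 / 12.1 = 0.2479
A = (15/0.2479)^(1/0.3298) ⇒ ln A = ln(60.51)/0.3298 = 12.4400
A = e^12.4400 ≈ 252699 acres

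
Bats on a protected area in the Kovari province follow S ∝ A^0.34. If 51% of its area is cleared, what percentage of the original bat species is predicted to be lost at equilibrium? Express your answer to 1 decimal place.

S_new/S_old = (A_new/A_old)^z = 0.49^0.34
= exp(0.34 × ln 0.49) = exp(0.34 × -0.7133) = exp(-0.2425) ≈ 0.7846
Fraction lost = 1 − 0.7846 = 0.2154

21.5%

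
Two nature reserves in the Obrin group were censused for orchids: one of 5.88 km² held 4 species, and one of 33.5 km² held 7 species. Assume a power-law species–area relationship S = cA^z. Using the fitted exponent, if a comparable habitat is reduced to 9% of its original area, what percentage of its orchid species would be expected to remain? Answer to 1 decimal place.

46.1%

z = ln(7/4) / ln(33.5/5.88) = 0.5596 / 1.7400 = 0.3216
S_new/S_old = (A_new/A_old)^z = 0.09^0.3216 = exp(0.3216 × -2.4079) = 0.461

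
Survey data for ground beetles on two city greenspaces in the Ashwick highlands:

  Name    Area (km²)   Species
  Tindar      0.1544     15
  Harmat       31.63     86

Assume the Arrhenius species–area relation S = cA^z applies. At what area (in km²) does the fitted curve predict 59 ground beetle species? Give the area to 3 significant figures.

10.0 km²

z = ln(86/15) / ln(31.63/0.1544) = 1.7463 / 5.3223 = 0.3281
c = 15 / 0.1544^0.3281 = 15 / 0.5417 = 27.69
A = (59/27.69)^(1/0.3281) ⇒ ln A = ln(2.131)/0.3281 = 2.3057
A = e^2.3057 ≈ 10.03 km²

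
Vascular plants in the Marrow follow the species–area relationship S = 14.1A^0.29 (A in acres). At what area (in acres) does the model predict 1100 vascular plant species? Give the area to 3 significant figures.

3350000 acres

1100 = 14.1 × A^0.29  ⇒  A^0.29 = 1100/14.1 = 78.01
ln A = ln(78.01) / 0.29 = 4.3569 / 0.29 = 15.0238
A = e^15.0238 ≈ 3347622 acres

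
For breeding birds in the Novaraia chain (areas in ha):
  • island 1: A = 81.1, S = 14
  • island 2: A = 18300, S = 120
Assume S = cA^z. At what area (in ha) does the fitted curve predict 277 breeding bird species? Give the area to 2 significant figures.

z = ln(120/14) / ln(18300/81.1) = 2.1484 / 5.4190 = 0.3965
c = 14 / 81.1^0.3965 = 14 / 5.713 = 2.451
A = (277/2.451)^(1/0.3965) ⇒ ln A = ln(113)/0.3965 = 11.9246
A = e^11.9246 ≈ 150937 ha

150000 ha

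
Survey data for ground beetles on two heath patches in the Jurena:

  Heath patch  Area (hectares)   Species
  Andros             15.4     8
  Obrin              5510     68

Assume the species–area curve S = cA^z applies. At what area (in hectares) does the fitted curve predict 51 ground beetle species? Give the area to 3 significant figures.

z = ln(68/8) / ln(5510/15.4) = 2.1401 / 5.8800 = 0.3640
c = 8 / 15.4^0.3640 = 8 / 2.705 = 2.957
A = (51/2.957)^(1/0.3640) ⇒ ln A = ln(17.25)/0.3640 = 7.8239
A = e^7.8239 ≈ 2500 hectares

2500 hectares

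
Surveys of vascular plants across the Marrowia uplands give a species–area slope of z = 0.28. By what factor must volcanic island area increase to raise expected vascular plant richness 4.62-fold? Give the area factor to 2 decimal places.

(A₂/A₁)^0.28 = 4.62, so A₂/A₁ = 4.62^(1/0.28) = 4.62^3.571
ln(A₂/A₁) = ln 4.62 / 0.28 = 1.5304 / 0.28 = 5.4657
A₂/A₁ = e^5.4657 ≈ 236.4

236.44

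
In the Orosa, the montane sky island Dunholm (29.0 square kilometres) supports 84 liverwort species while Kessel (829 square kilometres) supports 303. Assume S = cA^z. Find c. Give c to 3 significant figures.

z = ln(S₂/S₁) / ln(A₂/A₁) = ln(303/84) / ln(829/29) = 1.2829 / 3.3529 = 0.3826
c = S₁ / A₁^z = 84 / 29^0.3826 = 84 / 3.627 = 23.16

23.2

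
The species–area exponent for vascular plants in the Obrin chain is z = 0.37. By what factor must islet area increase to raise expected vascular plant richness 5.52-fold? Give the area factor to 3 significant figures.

101

(A₂/A₁)^0.37 = 5.52, so A₂/A₁ = 5.52^(1/0.37) = 5.52^2.703
ln(A₂/A₁) = ln 5.52 / 0.37 = 1.7084 / 0.37 = 4.6172
A₂/A₁ = e^4.6172 ≈ 101.2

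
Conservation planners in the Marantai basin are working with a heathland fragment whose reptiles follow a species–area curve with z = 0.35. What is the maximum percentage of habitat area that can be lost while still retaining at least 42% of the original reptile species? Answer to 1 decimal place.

Need (A_new/A_old)^0.35 = 0.42, so A_new/A_old = 0.42^(1/0.35) = 0.42^2.857
ln(A_new/A_old) = ln 0.42 / 0.35 = -0.8675 / 0.35 = -2.4786
A_new/A_old = e^-2.4786 ≈ 0.08386
Fraction that can be lost = 1 − 0.08386 = 0.9161

91.6%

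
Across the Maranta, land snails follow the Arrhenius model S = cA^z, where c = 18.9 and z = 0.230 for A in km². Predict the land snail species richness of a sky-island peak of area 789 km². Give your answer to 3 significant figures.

S = 18.9 × 789^0.23
ln S = ln 18.9 + 0.23 × ln 789 = 2.9392 + 0.23 × 6.6708 = 4.4734
S = e^4.4734 ≈ 87.66

87.7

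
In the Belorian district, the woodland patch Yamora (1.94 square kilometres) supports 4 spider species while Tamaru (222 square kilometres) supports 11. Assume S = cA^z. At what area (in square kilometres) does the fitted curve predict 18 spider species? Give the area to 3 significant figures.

2230 square kilometres

z = ln(11/4) / ln(222/1.94) = 1.0116 / 4.7400 = 0.2134
c = 4 / 1.94^0.2134 = 4 / 1.152 = 3.472
A = (18/3.472)^(1/0.2134) ⇒ ln A = ln(5.184)/0.2134 = 7.7102
A = e^7.7102 ≈ 2231 square kilometres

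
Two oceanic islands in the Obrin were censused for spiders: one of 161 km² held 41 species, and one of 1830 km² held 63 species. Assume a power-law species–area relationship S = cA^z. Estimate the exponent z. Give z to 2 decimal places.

0.18

Taking logs: ln S = ln c + z ln A, so z = (ln S₂ − ln S₁)/(ln A₂ − ln A₁).
z = ln(63/41) / ln(1830/161) = ln(1.537) / ln(11.37) = 0.4296 / 2.4307 = 0.1767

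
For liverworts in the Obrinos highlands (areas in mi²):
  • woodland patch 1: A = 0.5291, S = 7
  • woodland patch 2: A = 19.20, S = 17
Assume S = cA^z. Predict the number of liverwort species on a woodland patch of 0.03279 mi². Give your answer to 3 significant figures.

3.52

z = ln(17/7) / ln(19.2/0.5291) = 0.8873 / 3.5915 = 0.2471
c = 7 / 0.5291^0.2471 = 7 / 0.8545 = 8.192
S₃ = 8.192 × 0.03279^0.2471 = 8.192 × 0.4298 ≈ 3.521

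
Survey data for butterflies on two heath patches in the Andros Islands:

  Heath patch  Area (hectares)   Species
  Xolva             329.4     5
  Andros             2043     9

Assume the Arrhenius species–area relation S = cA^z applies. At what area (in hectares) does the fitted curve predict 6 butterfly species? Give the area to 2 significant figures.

580 hectares

z = ln(9/5) / ln(2043/329.4) = 0.5878 / 1.8249 = 0.3221
c = 5 / 329.4^0.3221 = 5 / 6.471 = 0.7727
A = (6/0.7727)^(1/0.3221) ⇒ ln A = ln(7.765)/0.3221 = 6.3633
A = e^6.3633 ≈ 580.2 hectares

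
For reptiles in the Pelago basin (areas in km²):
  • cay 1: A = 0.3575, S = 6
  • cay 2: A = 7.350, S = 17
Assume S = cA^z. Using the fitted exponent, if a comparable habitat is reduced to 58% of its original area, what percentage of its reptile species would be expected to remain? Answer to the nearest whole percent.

z = ln(17/6) / ln(7.35/0.3575) = 1.0415 / 3.0233 = 0.3445
S_new/S_old = (A_new/A_old)^z = 0.58^0.3445 = exp(0.3445 × -0.5447) = 0.8289

83%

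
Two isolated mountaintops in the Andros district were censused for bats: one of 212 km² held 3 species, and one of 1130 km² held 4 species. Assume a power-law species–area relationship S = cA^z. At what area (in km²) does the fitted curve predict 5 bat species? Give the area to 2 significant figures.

z = ln(4/3) / ln(1130/212) = 0.2877 / 1.6734 = 0.1719
c = 3 / 212^0.1719 = 3 / 2.512 = 1.195
A = (5/1.195)^(1/0.1719) ⇒ ln A = ln(4.186)/0.1719 = 8.3280
A = e^8.3280 ≈ 4138 km²

4100 km²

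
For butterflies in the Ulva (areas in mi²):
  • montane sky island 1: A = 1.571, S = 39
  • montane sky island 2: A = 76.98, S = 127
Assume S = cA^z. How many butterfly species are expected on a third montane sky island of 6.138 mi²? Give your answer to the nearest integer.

z = ln(127/39) / ln(76.98/1.571) = 1.1806 / 3.8918 = 0.3034
c = 39 / 1.571^0.3034 = 39 / 1.147 = 34.01
S₃ = 34.01 × 6.138^0.3034 = 34.01 × 1.734 ≈ 58.97

59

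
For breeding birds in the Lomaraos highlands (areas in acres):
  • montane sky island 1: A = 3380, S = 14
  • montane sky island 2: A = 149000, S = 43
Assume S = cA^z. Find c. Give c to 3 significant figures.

1.26

z = ln(S₂/S₁) / ln(A₂/A₁) = ln(43/14) / ln(149000/3380) = 1.1221 / 3.7861 = 0.2964
c = S₁ / A₁^z = 14 / 3380^0.2964 = 14 / 11.12 = 1.26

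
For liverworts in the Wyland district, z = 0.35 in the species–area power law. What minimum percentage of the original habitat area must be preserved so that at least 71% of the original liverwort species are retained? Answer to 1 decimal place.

Need (A_new/A_old)^0.35 = 0.71, so A_new/A_old = 0.71^(1/0.35) = 0.71^2.857
ln(A_new/A_old) = ln 0.71 / 0.35 = -0.3425 / 0.35 = -0.9785
A_new/A_old = e^-0.9785 ≈ 0.3759

37.6%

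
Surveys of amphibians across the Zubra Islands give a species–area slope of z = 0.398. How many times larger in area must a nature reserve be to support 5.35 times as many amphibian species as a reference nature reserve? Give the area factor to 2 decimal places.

67.61

(A₂/A₁)^0.398 = 5.35, so A₂/A₁ = 5.35^(1/0.398) = 5.35^2.513
ln(A₂/A₁) = ln 5.35 / 0.398 = 1.6771 / 0.398 = 4.2138
A₂/A₁ = e^4.2138 ≈ 67.61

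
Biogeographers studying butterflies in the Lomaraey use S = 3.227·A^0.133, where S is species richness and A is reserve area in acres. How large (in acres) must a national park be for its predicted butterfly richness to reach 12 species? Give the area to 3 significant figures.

19400 acres

12 = 3.227 × A^0.133  ⇒  A^0.133 = 12/3.227 = 3.719
ln A = ln(3.719) / 0.133 = 1.3134 / 0.133 = 9.8748
A = e^9.8748 ≈ 19435 acres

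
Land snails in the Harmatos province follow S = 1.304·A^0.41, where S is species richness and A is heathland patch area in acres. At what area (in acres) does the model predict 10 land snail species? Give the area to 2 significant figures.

140 acres

10 = 1.304 × A^0.41  ⇒  A^0.41 = 10/1.304 = 7.669
ln A = ln(7.669) / 0.41 = 2.0371 / 0.41 = 4.9687
A = e^4.9687 ≈ 143.8 acres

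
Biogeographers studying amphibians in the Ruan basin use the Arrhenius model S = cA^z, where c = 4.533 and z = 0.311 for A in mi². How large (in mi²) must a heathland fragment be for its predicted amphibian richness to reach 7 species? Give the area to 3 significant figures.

4.04 mi²

7 = 4.533 × A^0.311  ⇒  A^0.311 = 7/4.533 = 1.544
ln A = ln(1.544) / 0.311 = 0.4345 / 0.311 = 1.3972
A = e^1.3972 ≈ 4.044 mi²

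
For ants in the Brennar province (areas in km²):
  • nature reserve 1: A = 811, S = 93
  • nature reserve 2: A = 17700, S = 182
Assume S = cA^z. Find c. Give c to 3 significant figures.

z = ln(S₂/S₁) / ln(A₂/A₁) = ln(182/93) / ln(17700/811) = 0.6714 / 3.0831 = 0.2178
c = S₁ / A₁^z = 93 / 811^0.2178 = 93 / 4.3 = 21.63

21.6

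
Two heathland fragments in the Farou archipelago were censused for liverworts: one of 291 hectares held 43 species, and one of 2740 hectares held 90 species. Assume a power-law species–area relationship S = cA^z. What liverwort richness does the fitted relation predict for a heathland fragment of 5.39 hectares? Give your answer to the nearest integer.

12

z = ln(90/43) / ln(2740/291) = 0.7386 / 2.2424 = 0.3294
c = 43 / 291^0.3294 = 43 / 6.48 = 6.636
S₃ = 6.636 × 5.39^0.3294 = 6.636 × 1.742 ≈ 11.56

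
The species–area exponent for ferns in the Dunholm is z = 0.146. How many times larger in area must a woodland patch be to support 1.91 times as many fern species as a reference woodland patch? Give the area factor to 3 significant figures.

(A₂/A₁)^0.146 = 1.91, so A₂/A₁ = 1.91^(1/0.146) = 1.91^6.849
ln(A₂/A₁) = ln 1.91 / 0.146 = 0.6471 / 0.146 = 4.4322
A₂/A₁ = e^4.4322 ≈ 84.12

84.1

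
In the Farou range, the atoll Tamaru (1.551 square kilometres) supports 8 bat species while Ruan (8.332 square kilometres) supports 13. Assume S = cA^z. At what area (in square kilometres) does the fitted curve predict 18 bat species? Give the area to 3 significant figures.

25.7 square kilometres

z = ln(13/8) / ln(8.332/1.551) = 0.4855 / 1.6812 = 0.2888
c = 8 / 1.551^0.2888 = 8 / 1.135 = 7.048
A = (18/7.048)^(1/0.2888) ⇒ ln A = ln(2.554)/0.2888 = 3.2470
A = e^3.2470 ≈ 25.71 square kilometres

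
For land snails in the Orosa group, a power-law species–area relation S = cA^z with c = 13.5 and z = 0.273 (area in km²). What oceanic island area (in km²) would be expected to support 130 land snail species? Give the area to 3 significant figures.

4010 km²

130 = 13.5 × A^0.273  ⇒  A^0.273 = 130/13.5 = 9.63
ln A = ln(9.63) / 0.273 = 2.2648 / 0.273 = 8.2961
A = e^8.2961 ≈ 4008 km²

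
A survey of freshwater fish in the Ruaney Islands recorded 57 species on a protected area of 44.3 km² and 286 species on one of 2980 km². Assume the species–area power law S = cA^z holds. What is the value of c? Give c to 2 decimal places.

13.33

z = ln(S₂/S₁) / ln(A₂/A₁) = ln(286/57) / ln(2980/44.3) = 1.6129 / 4.2087 = 0.3832
c = S₁ / A₁^z = 57 / 44.3^0.3832 = 57 / 4.275 = 13.33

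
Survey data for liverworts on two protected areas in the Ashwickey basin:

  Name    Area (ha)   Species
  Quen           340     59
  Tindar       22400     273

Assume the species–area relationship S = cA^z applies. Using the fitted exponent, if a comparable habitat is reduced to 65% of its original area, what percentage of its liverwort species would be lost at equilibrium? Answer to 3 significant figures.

z = ln(273/59) / ln(22400/340) = 1.5319 / 4.1879 = 0.3658
S_new/S_old = (A_new/A_old)^z = 0.65^0.3658 = exp(0.3658 × -0.4308) = 0.8542
Fraction lost = 1 − 0.8542 = 0.1458

14.6%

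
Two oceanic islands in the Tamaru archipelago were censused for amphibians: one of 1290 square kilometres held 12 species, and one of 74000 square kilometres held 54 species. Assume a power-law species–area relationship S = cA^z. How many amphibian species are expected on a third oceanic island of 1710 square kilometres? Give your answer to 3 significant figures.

z = ln(54/12) / ln(74000/1290) = 1.5041 / 4.0494 = 0.3714
c = 12 / 1290^0.3714 = 12 / 14.3 = 0.8391
S₃ = 0.8391 × 1710^0.3714 = 0.8391 × 15.88 ≈ 13.32

13.3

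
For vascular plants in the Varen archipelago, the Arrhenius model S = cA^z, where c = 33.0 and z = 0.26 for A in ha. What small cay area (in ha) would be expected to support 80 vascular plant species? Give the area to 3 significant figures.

80 = 33 × A^0.26  ⇒  A^0.26 = 80/33 = 2.424
ln A = ln(2.424) / 0.26 = 0.8855 / 0.26 = 3.4058
A = e^3.4058 ≈ 30.14 ha

30.1 ha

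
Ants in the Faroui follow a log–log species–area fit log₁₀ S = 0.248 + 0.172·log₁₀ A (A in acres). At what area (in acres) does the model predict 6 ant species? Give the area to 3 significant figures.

1210 acres

6 = 1.77 × A^0.172  ⇒  A^0.172 = 6/1.77 = 3.39
ln A = ln(3.39) / 0.172 = 1.2207 / 0.172 = 7.0972
A = e^7.0972 ≈ 1209 acres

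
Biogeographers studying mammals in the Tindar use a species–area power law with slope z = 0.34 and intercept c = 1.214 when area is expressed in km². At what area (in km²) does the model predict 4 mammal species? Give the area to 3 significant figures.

33.3 km²

4 = 1.214 × A^0.34  ⇒  A^0.34 = 4/1.214 = 3.295
ln A = ln(3.295) / 0.34 = 1.1924 / 0.34 = 3.5070
A = e^3.5070 ≈ 33.35 km²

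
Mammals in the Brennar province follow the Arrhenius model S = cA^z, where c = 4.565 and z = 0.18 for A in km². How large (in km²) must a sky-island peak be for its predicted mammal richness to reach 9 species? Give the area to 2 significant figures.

43 km²

9 = 4.565 × A^0.18  ⇒  A^0.18 = 9/4.565 = 1.972
ln A = ln(1.972) / 0.18 = 0.6788 / 0.18 = 3.7711
A = e^3.7711 ≈ 43.43 km²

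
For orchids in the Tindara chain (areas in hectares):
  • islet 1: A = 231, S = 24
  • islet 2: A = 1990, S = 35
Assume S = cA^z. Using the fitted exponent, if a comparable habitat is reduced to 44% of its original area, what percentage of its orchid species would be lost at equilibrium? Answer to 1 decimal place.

13.4%

z = ln(35/24) / ln(1990/231) = 0.3773 / 2.1535 = 0.1752
S_new/S_old = (A_new/A_old)^z = 0.44^0.1752 = exp(0.1752 × -0.8210) = 0.866
Fraction lost = 1 − 0.866 = 0.134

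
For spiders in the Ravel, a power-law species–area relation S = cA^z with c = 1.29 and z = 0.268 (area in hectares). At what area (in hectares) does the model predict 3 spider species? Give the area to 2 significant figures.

3 = 1.29 × A^0.268  ⇒  A^0.268 = 3/1.29 = 2.326
ln A = ln(2.326) / 0.268 = 0.8440 / 0.268 = 3.1491
A = e^3.1491 ≈ 23.32 hectares

23 hectares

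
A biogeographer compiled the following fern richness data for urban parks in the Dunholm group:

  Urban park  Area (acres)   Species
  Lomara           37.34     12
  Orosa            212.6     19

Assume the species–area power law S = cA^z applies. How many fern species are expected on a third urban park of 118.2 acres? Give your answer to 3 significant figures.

z = ln(19/12) / ln(212.6/37.34) = 0.4595 / 1.7393 = 0.2642
c = 12 / 37.34^0.2642 = 12 / 2.602 = 4.611
S₃ = 4.611 × 118.2^0.2642 = 4.611 × 3.528 ≈ 16.27

16.3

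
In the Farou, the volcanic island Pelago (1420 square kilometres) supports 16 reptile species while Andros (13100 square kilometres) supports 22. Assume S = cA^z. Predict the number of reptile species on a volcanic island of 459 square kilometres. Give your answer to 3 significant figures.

z = ln(22/16) / ln(13100/1420) = 0.3185 / 2.2220 = 0.1433
c = 16 / 1420^0.1433 = 16 / 2.83 = 5.654
S₃ = 5.654 × 459^0.1433 = 5.654 × 2.407 ≈ 13.61

13.6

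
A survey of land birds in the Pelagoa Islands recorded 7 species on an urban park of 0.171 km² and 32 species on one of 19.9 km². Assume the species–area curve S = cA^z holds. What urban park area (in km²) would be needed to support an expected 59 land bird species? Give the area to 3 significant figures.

135 km²

z = ln(32/7) / ln(19.9/0.171) = 1.5198 / 4.7568 = 0.3195
c = 7 / 0.171^0.3195 = 7 / 0.5688 = 12.31
A = (59/12.31)^(1/0.3195) ⇒ ln A = ln(4.794)/0.3195 = 4.9056
A = e^4.9056 ≈ 135 km²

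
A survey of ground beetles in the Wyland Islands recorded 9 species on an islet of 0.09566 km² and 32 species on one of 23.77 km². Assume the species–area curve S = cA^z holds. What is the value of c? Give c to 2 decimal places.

z = ln(S₂/S₁) / ln(A₂/A₁) = ln(32/9) / ln(23.77/0.09566) = 1.2685 / 5.5154 = 0.2300
c = S₁ / A₁^z = 9 / 0.09566^0.2300 = 9 / 0.5829 = 15.44

15.44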